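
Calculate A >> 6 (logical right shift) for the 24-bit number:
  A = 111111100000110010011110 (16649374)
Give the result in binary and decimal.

Logical shift right by 6: drop the bottom 6 bit(s), prepend 6 zero(s) on the left.
  111111100000110010011110  ->  keep [111111100000110010], discard [011110], prepend 000000
= 000000111111100000110010

Answer: 000000111111100000110010 (260146)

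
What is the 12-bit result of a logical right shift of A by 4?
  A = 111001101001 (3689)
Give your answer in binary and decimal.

Logical shift right by 4: drop the bottom 4 bit(s), prepend 4 zero(s) on the left.
  111001101001  ->  keep [11100110], discard [1001], prepend 0000
= 000011100110

Answer: 000011100110 (230)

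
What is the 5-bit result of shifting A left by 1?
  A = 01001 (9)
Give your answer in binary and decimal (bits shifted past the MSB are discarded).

Shift left by 1: drop the top 1 bit(s), append 1 zero(s) on the right.
  01001  ->  discard [0], keep [1001], append 0
= 10010

Answer: 10010 (18)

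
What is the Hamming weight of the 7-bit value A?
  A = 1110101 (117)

1110101
1-bits at positions (from bit 0 = LSB): 0, 2, 4, 5, 6
Count = 5

Answer: 5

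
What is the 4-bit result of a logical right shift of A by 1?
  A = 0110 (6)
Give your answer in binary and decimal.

Logical shift right by 1: drop the bottom 1 bit(s), prepend 1 zero(s) on the left.
  0110  ->  keep [011], discard [0], prepend 0
= 0011

Answer: 0011 (3)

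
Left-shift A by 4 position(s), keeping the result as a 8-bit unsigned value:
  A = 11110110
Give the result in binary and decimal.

Shift left by 4: drop the top 4 bit(s), append 4 zero(s) on the right.
  11110110  ->  discard [1111], keep [0110], append 0000
= 01100000

Answer: 01100000 (96)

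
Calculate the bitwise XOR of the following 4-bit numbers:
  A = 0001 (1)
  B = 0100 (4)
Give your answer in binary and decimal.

Apply ^ to each column (1 where bits differ):
  0001
^ 0100
------
  0101

Answer: 0101 (5)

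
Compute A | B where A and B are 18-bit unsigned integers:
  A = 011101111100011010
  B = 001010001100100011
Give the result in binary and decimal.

Apply | to each column (1 where either bit is 1):
  011101111100011010
| 001010001100100011
--------------------
  011111111100111011

Answer: 011111111100111011 (130875)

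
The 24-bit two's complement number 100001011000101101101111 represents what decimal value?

MSB is 1, so the value is negative. Find the magnitude:
1. Invert bits:  011110100111010010010000
2. Add 1:        011110100111010010010001  = 8025233
3. Apply sign:   -8025233

Answer: -8025233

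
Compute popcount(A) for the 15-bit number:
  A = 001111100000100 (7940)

001111100000100
1-bits at positions (from bit 0 = LSB): 2, 8, 9, 10, 11, 12
Count = 6

Answer: 6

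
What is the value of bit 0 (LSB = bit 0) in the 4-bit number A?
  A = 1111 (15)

Bit 0 is the 1st from the right.
  1111
     ^
That bit is 1.

Answer: 1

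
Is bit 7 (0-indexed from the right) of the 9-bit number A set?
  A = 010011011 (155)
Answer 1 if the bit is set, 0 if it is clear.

Bit 7 is the 8th from the right.
  010011011
   ^
That bit is 1.

Answer: 1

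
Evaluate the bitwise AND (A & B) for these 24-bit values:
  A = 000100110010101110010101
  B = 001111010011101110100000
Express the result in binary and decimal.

Apply & to each column (1 only where both bits are 1):
  000100110010101110010101
& 001111010011101110100000
--------------------------
  000100010010101110000000

Answer: 000100010010101110000000 (1125248)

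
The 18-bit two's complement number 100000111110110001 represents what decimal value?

MSB is 1, so the value is negative. Find the magnitude:
1. Invert bits:  011111000001001110
2. Add 1:        011111000001001111  = 127055
3. Apply sign:   -127055

Answer: -127055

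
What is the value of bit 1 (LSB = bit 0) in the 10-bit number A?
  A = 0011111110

Bit 1 is the 2nd from the right.
  0011111110
          ^
That bit is 1.

Answer: 1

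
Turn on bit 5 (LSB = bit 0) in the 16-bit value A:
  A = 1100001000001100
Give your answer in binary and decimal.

Mask = 1 << 5 = 0000000000100000
Bit 5 of A is 0, so OR-ing with the mask flips it to 1.
  1100001000001100
| 0000000000100000
------------------
  1100001000101100

Answer: 1100001000101100 (49708)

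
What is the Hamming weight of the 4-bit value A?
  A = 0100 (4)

0100
1-bits at positions (from bit 0 = LSB): 2
Count = 1

Answer: 1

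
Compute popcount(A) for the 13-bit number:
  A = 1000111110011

1000111110011
1-bits at positions (from bit 0 = LSB): 0, 1, 4, 5, 6, 7, 8, 12
Count = 8

Answer: 8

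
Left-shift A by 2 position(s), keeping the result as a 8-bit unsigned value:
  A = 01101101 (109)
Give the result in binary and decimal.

Shift left by 2: drop the top 2 bit(s), append 2 zero(s) on the right.
  01101101  ->  discard [01], keep [101101], append 00
= 10110100

Answer: 10110100 (180)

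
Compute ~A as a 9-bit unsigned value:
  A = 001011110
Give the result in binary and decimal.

Flip each bit (0->1, 1->0):
  001011110
  110100001

Answer: 110100001 (417)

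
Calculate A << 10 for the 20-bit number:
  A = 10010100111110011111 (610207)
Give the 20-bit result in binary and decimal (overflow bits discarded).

Shift left by 10: drop the top 10 bit(s), append 10 zero(s) on the right.
  10010100111110011111  ->  discard [1001010011], keep [1110011111], append 0000000000
= 11100111110000000000

Answer: 11100111110000000000 (949248)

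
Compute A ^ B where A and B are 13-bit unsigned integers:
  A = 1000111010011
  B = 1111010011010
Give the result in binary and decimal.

Apply ^ to each column (1 where bits differ):
  1000111010011
^ 1111010011010
---------------
  0111101001001

Answer: 0111101001001 (3913)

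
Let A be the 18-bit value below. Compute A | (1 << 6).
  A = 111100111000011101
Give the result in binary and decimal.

Mask = 1 << 6 = 000000000001000000
Bit 6 of A is 0, so OR-ing with the mask flips it to 1.
  111100111000011101
| 000000000001000000
--------------------
  111100111001011101

Answer: 111100111001011101 (249437)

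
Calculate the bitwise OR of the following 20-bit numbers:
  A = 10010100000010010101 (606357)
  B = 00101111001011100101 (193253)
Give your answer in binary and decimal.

Apply | to each column (1 where either bit is 1):
  10010100000010010101
| 00101111001011100101
----------------------
  10111111001011110101

Answer: 10111111001011110101 (783093)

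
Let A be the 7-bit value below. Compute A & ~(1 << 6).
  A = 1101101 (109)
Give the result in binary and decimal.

Mask = ~(1 << 6) = 0111111
Bit 6 of A is 1, so AND-ing with the mask clears it to 0.
  1101101
& 0111111
---------
  0101101

Answer: 0101101 (45)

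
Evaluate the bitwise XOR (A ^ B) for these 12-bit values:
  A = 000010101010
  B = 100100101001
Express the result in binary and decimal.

Apply ^ to each column (1 where bits differ):
  000010101010
^ 100100101001
--------------
  100110000011

Answer: 100110000011 (2435)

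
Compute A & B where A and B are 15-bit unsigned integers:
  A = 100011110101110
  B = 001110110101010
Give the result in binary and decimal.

Apply & to each column (1 only where both bits are 1):
  100011110101110
& 001110110101010
-----------------
  000010110101010

Answer: 000010110101010 (1450)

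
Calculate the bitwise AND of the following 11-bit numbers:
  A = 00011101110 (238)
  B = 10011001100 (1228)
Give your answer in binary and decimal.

Apply & to each column (1 only where both bits are 1):
  00011101110
& 10011001100
-------------
  00011001100

Answer: 00011001100 (204)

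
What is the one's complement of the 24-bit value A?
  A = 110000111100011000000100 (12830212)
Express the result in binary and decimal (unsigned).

Flip each bit (0->1, 1->0):
  110000111100011000000100
  001111000011100111111011

Answer: 001111000011100111111011 (3947003)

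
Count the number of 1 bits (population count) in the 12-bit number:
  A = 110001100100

110001100100
1-bits at positions (from bit 0 = LSB): 2, 5, 6, 10, 11
Count = 5

Answer: 5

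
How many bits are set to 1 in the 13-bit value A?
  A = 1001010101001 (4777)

1001010101001
1-bits at positions (from bit 0 = LSB): 0, 3, 5, 7, 9, 12
Count = 6

Answer: 6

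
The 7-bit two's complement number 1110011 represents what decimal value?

MSB is 1, so the value is negative. Find the magnitude:
1. Invert bits:  0001100
2. Add 1:        0001101  = 13
3. Apply sign:   -13

Answer: -13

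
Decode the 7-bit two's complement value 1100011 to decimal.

MSB is 1, so the value is negative. Find the magnitude:
1. Invert bits:  0011100
2. Add 1:        0011101  = 29
3. Apply sign:   -29

Answer: -29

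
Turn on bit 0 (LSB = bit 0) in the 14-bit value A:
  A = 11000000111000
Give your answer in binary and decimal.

Mask = 1 << 0 = 00000000000001
Bit 0 of A is 0, so OR-ing with the mask flips it to 1.
  11000000111000
| 00000000000001
----------------
  11000000111001

Answer: 11000000111001 (12345)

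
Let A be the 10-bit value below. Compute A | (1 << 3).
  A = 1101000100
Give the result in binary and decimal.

Mask = 1 << 3 = 0000001000
Bit 3 of A is 0, so OR-ing with the mask flips it to 1.
  1101000100
| 0000001000
------------
  1101001100

Answer: 1101001100 (844)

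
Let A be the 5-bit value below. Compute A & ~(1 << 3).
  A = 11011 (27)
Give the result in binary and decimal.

Mask = ~(1 << 3) = 10111
Bit 3 of A is 1, so AND-ing with the mask clears it to 0.
  11011
& 10111
-------
  10011

Answer: 10011 (19)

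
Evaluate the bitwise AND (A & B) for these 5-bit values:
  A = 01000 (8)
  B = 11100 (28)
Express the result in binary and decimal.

Apply & to each column (1 only where both bits are 1):
  01000
& 11100
-------
  01000

Answer: 01000 (8)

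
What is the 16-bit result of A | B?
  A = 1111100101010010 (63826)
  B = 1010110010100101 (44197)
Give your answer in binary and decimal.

Apply | to each column (1 where either bit is 1):
  1111100101010010
| 1010110010100101
------------------
  1111110111110111

Answer: 1111110111110111 (65015)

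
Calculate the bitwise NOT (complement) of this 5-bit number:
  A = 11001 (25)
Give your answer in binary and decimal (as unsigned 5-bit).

Flip each bit (0->1, 1->0):
  11001
  00110

Answer: 00110 (6)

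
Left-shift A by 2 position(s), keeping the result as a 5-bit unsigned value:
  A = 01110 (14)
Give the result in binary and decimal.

Shift left by 2: drop the top 2 bit(s), append 2 zero(s) on the right.
  01110  ->  discard [01], keep [110], append 00
= 11000

Answer: 11000 (24)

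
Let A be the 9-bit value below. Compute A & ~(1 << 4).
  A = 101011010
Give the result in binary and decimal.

Mask = ~(1 << 4) = 111101111
Bit 4 of A is 1, so AND-ing with the mask clears it to 0.
  101011010
& 111101111
-----------
  101001010

Answer: 101001010 (330)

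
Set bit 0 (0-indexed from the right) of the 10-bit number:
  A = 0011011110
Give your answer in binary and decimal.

Mask = 1 << 0 = 0000000001
Bit 0 of A is 0, so OR-ing with the mask flips it to 1.
  0011011110
| 0000000001
------------
  0011011111

Answer: 0011011111 (223)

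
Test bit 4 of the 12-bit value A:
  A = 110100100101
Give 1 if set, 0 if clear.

Bit 4 is the 5th from the right.
  110100100101
         ^
That bit is 0.

Answer: 0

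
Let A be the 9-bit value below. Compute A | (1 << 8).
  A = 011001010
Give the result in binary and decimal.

Mask = 1 << 8 = 100000000
Bit 8 of A is 0, so OR-ing with the mask flips it to 1.
  011001010
| 100000000
-----------
  111001010

Answer: 111001010 (458)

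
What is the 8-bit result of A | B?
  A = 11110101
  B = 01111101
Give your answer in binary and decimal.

Apply | to each column (1 where either bit is 1):
  11110101
| 01111101
----------
  11111101

Answer: 11111101 (253)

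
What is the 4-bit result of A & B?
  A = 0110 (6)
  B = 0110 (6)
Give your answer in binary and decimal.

Apply & to each column (1 only where both bits are 1):
  0110
& 0110
------
  0110

Answer: 0110 (6)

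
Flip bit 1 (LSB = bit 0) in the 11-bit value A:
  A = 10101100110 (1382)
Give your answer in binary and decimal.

Mask = 1 << 1 = 00000000010
Bit 1 of A is 1; XOR with the mask flips it to 0.
  10101100110
^ 00000000010
-------------
  10101100100

Answer: 10101100100 (1380)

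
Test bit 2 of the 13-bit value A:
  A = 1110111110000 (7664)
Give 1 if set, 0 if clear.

Bit 2 is the 3rd from the right.
  1110111110000
            ^
That bit is 0.

Answer: 0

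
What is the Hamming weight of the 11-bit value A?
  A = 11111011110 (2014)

11111011110
1-bits at positions (from bit 0 = LSB): 1, 2, 3, 4, 6, 7, 8, 9, 10
Count = 9

Answer: 9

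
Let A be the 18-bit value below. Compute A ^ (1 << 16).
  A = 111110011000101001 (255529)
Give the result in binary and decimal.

Mask = 1 << 16 = 010000000000000000
Bit 16 of A is 1; XOR with the mask flips it to 0.
  111110011000101001
^ 010000000000000000
--------------------
  101110011000101001

Answer: 101110011000101001 (189993)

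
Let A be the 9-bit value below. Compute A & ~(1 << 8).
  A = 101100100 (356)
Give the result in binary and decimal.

Mask = ~(1 << 8) = 011111111
Bit 8 of A is 1, so AND-ing with the mask clears it to 0.
  101100100
& 011111111
-----------
  001100100

Answer: 001100100 (100)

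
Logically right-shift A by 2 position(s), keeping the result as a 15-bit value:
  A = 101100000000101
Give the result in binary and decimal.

Logical shift right by 2: drop the bottom 2 bit(s), prepend 2 zero(s) on the left.
  101100000000101  ->  keep [1011000000001], discard [01], prepend 00
= 001011000000001

Answer: 001011000000001 (5633)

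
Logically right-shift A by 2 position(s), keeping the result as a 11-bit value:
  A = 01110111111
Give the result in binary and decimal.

Logical shift right by 2: drop the bottom 2 bit(s), prepend 2 zero(s) on the left.
  01110111111  ->  keep [011101111], discard [11], prepend 00
= 00011101111

Answer: 00011101111 (239)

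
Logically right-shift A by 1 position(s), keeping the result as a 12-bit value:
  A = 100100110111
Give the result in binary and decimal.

Logical shift right by 1: drop the bottom 1 bit(s), prepend 1 zero(s) on the left.
  100100110111  ->  keep [10010011011], discard [1], prepend 0
= 010010011011

Answer: 010010011011 (1179)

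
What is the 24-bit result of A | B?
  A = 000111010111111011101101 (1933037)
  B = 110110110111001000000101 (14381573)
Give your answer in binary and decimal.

Apply | to each column (1 where either bit is 1):
  000111010111111011101101
| 110110110111001000000101
--------------------------
  110111110111111011101101

Answer: 110111110111111011101101 (14647021)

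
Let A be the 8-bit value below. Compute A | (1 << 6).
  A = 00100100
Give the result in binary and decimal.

Mask = 1 << 6 = 01000000
Bit 6 of A is 0, so OR-ing with the mask flips it to 1.
  00100100
| 01000000
----------
  01100100

Answer: 01100100 (100)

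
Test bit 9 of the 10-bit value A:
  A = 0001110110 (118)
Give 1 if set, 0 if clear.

Bit 9 is the 10th from the right.
  0001110110
  ^
That bit is 0.

Answer: 0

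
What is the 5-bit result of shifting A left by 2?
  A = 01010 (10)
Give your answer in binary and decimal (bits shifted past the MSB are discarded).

Shift left by 2: drop the top 2 bit(s), append 2 zero(s) on the right.
  01010  ->  discard [01], keep [010], append 00
= 01000

Answer: 01000 (8)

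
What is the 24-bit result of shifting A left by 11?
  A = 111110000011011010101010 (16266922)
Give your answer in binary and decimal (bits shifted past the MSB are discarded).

Shift left by 11: drop the top 11 bit(s), append 11 zero(s) on the right.
  111110000011011010101010  ->  discard [11111000001], keep [1011010101010], append 00000000000
= 101101010101000000000000

Answer: 101101010101000000000000 (11882496)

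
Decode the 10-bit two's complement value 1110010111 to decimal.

MSB is 1, so the value is negative. Find the magnitude:
1. Invert bits:  0001101000
2. Add 1:        0001101001  = 105
3. Apply sign:   -105

Answer: -105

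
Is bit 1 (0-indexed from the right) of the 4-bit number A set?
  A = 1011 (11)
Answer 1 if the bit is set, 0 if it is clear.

Bit 1 is the 2nd from the right.
  1011
    ^
That bit is 1.

Answer: 1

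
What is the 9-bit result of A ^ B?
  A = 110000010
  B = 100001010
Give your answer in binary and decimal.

Apply ^ to each column (1 where bits differ):
  110000010
^ 100001010
-----------
  010001000

Answer: 010001000 (136)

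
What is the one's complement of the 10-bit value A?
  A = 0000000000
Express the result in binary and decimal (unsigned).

Flip each bit (0->1, 1->0):
  0000000000
  1111111111

Answer: 1111111111 (1023)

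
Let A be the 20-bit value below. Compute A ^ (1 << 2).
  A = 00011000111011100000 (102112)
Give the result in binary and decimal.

Mask = 1 << 2 = 00000000000000000100
Bit 2 of A is 0; XOR with the mask flips it to 1.
  00011000111011100000
^ 00000000000000000100
----------------------
  00011000111011100100

Answer: 00011000111011100100 (102116)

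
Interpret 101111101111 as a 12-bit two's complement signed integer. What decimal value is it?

MSB is 1, so the value is negative. Find the magnitude:
1. Invert bits:  010000010000
2. Add 1:        010000010001  = 1041
3. Apply sign:   -1041

Answer: -1041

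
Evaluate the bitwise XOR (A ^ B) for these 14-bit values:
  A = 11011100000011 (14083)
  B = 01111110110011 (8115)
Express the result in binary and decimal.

Apply ^ to each column (1 where bits differ):
  11011100000011
^ 01111110110011
----------------
  10100010110000

Answer: 10100010110000 (10416)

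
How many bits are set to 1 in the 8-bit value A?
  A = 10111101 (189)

10111101
1-bits at positions (from bit 0 = LSB): 0, 2, 3, 4, 5, 7
Count = 6

Answer: 6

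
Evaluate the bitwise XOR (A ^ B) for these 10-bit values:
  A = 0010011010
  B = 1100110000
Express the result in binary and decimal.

Apply ^ to each column (1 where bits differ):
  0010011010
^ 1100110000
------------
  1110101010

Answer: 1110101010 (938)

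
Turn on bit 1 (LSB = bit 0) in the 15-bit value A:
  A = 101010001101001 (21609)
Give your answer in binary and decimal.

Mask = 1 << 1 = 000000000000010
Bit 1 of A is 0, so OR-ing with the mask flips it to 1.
  101010001101001
| 000000000000010
-----------------
  101010001101011

Answer: 101010001101011 (21611)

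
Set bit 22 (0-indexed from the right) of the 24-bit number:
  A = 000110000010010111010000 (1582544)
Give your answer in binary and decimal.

Mask = 1 << 22 = 010000000000000000000000
Bit 22 of A is 0, so OR-ing with the mask flips it to 1.
  000110000010010111010000
| 010000000000000000000000
--------------------------
  010110000010010111010000

Answer: 010110000010010111010000 (5776848)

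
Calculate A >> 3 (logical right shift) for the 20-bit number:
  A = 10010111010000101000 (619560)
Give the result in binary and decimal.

Logical shift right by 3: drop the bottom 3 bit(s), prepend 3 zero(s) on the left.
  10010111010000101000  ->  keep [10010111010000101], discard [000], prepend 000
= 00010010111010000101

Answer: 00010010111010000101 (77445)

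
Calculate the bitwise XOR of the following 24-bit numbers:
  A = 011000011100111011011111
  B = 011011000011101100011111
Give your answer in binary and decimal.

Apply ^ to each column (1 where bits differ):
  011000011100111011011111
^ 011011000011101100011111
--------------------------
  000011011111010111000000

Answer: 000011011111010111000000 (914880)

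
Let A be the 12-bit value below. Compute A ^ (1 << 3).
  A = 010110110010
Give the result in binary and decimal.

Mask = 1 << 3 = 000000001000
Bit 3 of A is 0; XOR with the mask flips it to 1.
  010110110010
^ 000000001000
--------------
  010110111010

Answer: 010110111010 (1466)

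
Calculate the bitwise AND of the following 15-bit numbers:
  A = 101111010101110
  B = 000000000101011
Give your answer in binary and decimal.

Apply & to each column (1 only where both bits are 1):
  101111010101110
& 000000000101011
-----------------
  000000000101010

Answer: 000000000101010 (42)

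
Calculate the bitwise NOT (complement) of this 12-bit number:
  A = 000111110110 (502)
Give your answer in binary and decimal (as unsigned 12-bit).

Flip each bit (0->1, 1->0):
  000111110110
  111000001001

Answer: 111000001001 (3593)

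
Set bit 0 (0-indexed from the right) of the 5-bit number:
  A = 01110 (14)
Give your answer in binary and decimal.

Mask = 1 << 0 = 00001
Bit 0 of A is 0, so OR-ing with the mask flips it to 1.
  01110
| 00001
-------
  01111

Answer: 01111 (15)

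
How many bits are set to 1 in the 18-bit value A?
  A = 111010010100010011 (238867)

111010010100010011
1-bits at positions (from bit 0 = LSB): 0, 1, 4, 8, 10, 13, 15, 16, 17
Count = 9

Answer: 9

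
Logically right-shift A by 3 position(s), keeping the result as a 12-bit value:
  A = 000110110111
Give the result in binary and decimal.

Logical shift right by 3: drop the bottom 3 bit(s), prepend 3 zero(s) on the left.
  000110110111  ->  keep [000110110], discard [111], prepend 000
= 000000110110

Answer: 000000110110 (54)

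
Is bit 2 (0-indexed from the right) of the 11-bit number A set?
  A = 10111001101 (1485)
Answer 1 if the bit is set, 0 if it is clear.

Bit 2 is the 3rd from the right.
  10111001101
          ^
That bit is 1.

Answer: 1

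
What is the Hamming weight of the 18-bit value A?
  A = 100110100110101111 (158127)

100110100110101111
1-bits at positions (from bit 0 = LSB): 0, 1, 2, 3, 5, 7, 8, 11, 13, 14, 17
Count = 11

Answer: 11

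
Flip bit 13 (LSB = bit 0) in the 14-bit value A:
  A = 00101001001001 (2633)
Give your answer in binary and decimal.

Mask = 1 << 13 = 10000000000000
Bit 13 of A is 0; XOR with the mask flips it to 1.
  00101001001001
^ 10000000000000
----------------
  10101001001001

Answer: 10101001001001 (10825)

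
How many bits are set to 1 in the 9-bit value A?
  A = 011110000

011110000
1-bits at positions (from bit 0 = LSB): 4, 5, 6, 7
Count = 4

Answer: 4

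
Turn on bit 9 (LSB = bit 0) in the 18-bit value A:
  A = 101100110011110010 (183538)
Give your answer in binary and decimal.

Mask = 1 << 9 = 000000001000000000
Bit 9 of A is 0, so OR-ing with the mask flips it to 1.
  101100110011110010
| 000000001000000000
--------------------
  101100111011110010

Answer: 101100111011110010 (184050)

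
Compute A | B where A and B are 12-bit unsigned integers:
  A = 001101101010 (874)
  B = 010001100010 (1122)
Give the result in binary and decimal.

Apply | to each column (1 where either bit is 1):
  001101101010
| 010001100010
--------------
  011101101010

Answer: 011101101010 (1898)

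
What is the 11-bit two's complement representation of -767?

1. Binary of +767:  01011111111
2. Invert bits:     10100000000
3. Add 1:           10100000001

Answer: 10100000001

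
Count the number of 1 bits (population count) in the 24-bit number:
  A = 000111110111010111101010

000111110111010111101010
1-bits at positions (from bit 0 = LSB): 1, 3, 5, 6, 7, 8, 10, 12, 13, 14, 16, 17, 18, 19, 20
Count = 15

Answer: 15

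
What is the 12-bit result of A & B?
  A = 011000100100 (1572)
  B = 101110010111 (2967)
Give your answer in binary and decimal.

Apply & to each column (1 only where both bits are 1):
  011000100100
& 101110010111
--------------
  001000000100

Answer: 001000000100 (516)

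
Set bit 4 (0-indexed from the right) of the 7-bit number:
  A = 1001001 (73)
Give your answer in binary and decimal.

Mask = 1 << 4 = 0010000
Bit 4 of A is 0, so OR-ing with the mask flips it to 1.
  1001001
| 0010000
---------
  1011001

Answer: 1011001 (89)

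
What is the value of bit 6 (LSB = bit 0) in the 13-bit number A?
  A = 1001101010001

Bit 6 is the 7th from the right.
  1001101010001
        ^
That bit is 1.

Answer: 1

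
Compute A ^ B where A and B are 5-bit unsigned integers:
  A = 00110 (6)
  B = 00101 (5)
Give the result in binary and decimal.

Apply ^ to each column (1 where bits differ):
  00110
^ 00101
-------
  00011

Answer: 00011 (3)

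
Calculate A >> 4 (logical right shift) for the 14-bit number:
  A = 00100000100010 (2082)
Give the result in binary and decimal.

Logical shift right by 4: drop the bottom 4 bit(s), prepend 4 zero(s) on the left.
  00100000100010  ->  keep [0010000010], discard [0010], prepend 0000
= 00000010000010

Answer: 00000010000010 (130)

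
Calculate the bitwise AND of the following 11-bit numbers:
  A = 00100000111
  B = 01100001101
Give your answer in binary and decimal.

Apply & to each column (1 only where both bits are 1):
  00100000111
& 01100001101
-------------
  00100000101

Answer: 00100000101 (261)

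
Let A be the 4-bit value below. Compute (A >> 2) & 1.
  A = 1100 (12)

Bit 2 is the 3rd from the right.
  1100
   ^
That bit is 1.

Answer: 1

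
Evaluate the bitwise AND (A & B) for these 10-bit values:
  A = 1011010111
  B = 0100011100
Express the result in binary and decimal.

Apply & to each column (1 only where both bits are 1):
  1011010111
& 0100011100
------------
  0000010100

Answer: 0000010100 (20)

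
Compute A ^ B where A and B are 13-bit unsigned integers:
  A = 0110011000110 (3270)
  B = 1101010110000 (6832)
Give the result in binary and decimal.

Apply ^ to each column (1 where bits differ):
  0110011000110
^ 1101010110000
---------------
  1011001110110

Answer: 1011001110110 (5750)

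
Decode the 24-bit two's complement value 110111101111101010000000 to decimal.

MSB is 1, so the value is negative. Find the magnitude:
1. Invert bits:  001000010000010101111111
2. Add 1:        001000010000010110000000  = 2164096
3. Apply sign:   -2164096

Answer: -2164096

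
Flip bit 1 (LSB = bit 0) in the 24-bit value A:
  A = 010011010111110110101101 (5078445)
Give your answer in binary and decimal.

Mask = 1 << 1 = 000000000000000000000010
Bit 1 of A is 0; XOR with the mask flips it to 1.
  010011010111110110101101
^ 000000000000000000000010
--------------------------
  010011010111110110101111

Answer: 010011010111110110101111 (5078447)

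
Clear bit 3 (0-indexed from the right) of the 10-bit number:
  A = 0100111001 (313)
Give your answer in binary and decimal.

Mask = ~(1 << 3) = 1111110111
Bit 3 of A is 1, so AND-ing with the mask clears it to 0.
  0100111001
& 1111110111
------------
  0100110001

Answer: 0100110001 (305)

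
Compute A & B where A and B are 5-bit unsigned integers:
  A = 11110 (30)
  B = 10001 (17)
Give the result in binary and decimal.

Apply & to each column (1 only where both bits are 1):
  11110
& 10001
-------
  10000

Answer: 10000 (16)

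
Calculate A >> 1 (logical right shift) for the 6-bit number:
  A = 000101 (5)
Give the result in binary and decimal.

Logical shift right by 1: drop the bottom 1 bit(s), prepend 1 zero(s) on the left.
  000101  ->  keep [00010], discard [1], prepend 0
= 000010

Answer: 000010 (2)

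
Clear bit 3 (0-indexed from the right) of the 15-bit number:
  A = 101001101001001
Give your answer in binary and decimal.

Mask = ~(1 << 3) = 111111111110111
Bit 3 of A is 1, so AND-ing with the mask clears it to 0.
  101001101001001
& 111111111110111
-----------------
  101001101000001

Answer: 101001101000001 (21313)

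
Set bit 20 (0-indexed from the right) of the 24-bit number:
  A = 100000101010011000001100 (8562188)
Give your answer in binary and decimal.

Mask = 1 << 20 = 000100000000000000000000
Bit 20 of A is 0, so OR-ing with the mask flips it to 1.
  100000101010011000001100
| 000100000000000000000000
--------------------------
  100100101010011000001100

Answer: 100100101010011000001100 (9610764)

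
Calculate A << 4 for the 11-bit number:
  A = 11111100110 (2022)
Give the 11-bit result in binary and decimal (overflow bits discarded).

Shift left by 4: drop the top 4 bit(s), append 4 zero(s) on the right.
  11111100110  ->  discard [1111], keep [1100110], append 0000
= 11001100000

Answer: 11001100000 (1632)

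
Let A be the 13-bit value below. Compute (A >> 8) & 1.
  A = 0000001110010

Bit 8 is the 9th from the right.
  0000001110010
      ^
That bit is 0.

Answer: 0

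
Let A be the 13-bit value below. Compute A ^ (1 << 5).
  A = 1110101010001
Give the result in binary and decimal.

Mask = 1 << 5 = 0000000100000
Bit 5 of A is 0; XOR with the mask flips it to 1.
  1110101010001
^ 0000000100000
---------------
  1110101110001

Answer: 1110101110001 (7537)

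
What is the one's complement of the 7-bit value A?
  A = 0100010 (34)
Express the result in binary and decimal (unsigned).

Flip each bit (0->1, 1->0):
  0100010
  1011101

Answer: 1011101 (93)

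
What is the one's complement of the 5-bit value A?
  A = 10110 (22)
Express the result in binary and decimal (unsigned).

Flip each bit (0->1, 1->0):
  10110
  01001

Answer: 01001 (9)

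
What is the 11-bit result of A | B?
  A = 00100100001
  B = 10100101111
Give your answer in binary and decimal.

Apply | to each column (1 where either bit is 1):
  00100100001
| 10100101111
-------------
  10100101111

Answer: 10100101111 (1327)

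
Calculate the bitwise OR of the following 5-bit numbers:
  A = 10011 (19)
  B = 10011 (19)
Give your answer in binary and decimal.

Apply | to each column (1 where either bit is 1):
  10011
| 10011
-------
  10011

Answer: 10011 (19)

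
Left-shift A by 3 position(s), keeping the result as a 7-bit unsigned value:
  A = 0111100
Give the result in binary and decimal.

Shift left by 3: drop the top 3 bit(s), append 3 zero(s) on the right.
  0111100  ->  discard [011], keep [1100], append 000
= 1100000

Answer: 1100000 (96)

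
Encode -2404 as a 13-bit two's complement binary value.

1. Binary of +2404:  0100101100100
2. Invert bits:     1011010011011
3. Add 1:           1011010011100

Answer: 1011010011100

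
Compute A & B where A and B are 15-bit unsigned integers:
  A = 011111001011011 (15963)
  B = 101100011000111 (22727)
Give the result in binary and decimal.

Apply & to each column (1 only where both bits are 1):
  011111001011011
& 101100011000111
-----------------
  001100001000011

Answer: 001100001000011 (6211)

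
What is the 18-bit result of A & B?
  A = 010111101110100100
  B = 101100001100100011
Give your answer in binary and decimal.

Apply & to each column (1 only where both bits are 1):
  010111101110100100
& 101100001100100011
--------------------
  000100001100100000

Answer: 000100001100100000 (17184)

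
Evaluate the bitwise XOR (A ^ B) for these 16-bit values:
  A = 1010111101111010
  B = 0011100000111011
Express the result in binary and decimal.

Apply ^ to each column (1 where bits differ):
  1010111101111010
^ 0011100000111011
------------------
  1001011101000001

Answer: 1001011101000001 (38721)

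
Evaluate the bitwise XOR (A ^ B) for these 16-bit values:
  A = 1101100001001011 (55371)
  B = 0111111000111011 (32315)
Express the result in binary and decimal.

Apply ^ to each column (1 where bits differ):
  1101100001001011
^ 0111111000111011
------------------
  1010011001110000

Answer: 1010011001110000 (42608)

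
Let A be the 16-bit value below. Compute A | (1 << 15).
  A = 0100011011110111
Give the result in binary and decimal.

Mask = 1 << 15 = 1000000000000000
Bit 15 of A is 0, so OR-ing with the mask flips it to 1.
  0100011011110111
| 1000000000000000
------------------
  1100011011110111

Answer: 1100011011110111 (50935)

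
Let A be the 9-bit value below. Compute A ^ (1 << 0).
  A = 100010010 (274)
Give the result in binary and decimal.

Mask = 1 << 0 = 000000001
Bit 0 of A is 0; XOR with the mask flips it to 1.
  100010010
^ 000000001
-----------
  100010011

Answer: 100010011 (275)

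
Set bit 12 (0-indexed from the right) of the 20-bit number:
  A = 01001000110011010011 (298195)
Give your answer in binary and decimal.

Mask = 1 << 12 = 00000001000000000000
Bit 12 of A is 0, so OR-ing with the mask flips it to 1.
  01001000110011010011
| 00000001000000000000
----------------------
  01001001110011010011

Answer: 01001001110011010011 (302291)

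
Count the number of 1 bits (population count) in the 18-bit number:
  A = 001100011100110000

001100011100110000
1-bits at positions (from bit 0 = LSB): 4, 5, 8, 9, 10, 14, 15
Count = 7

Answer: 7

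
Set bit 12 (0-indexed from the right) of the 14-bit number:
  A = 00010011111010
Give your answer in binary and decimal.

Mask = 1 << 12 = 01000000000000
Bit 12 of A is 0, so OR-ing with the mask flips it to 1.
  00010011111010
| 01000000000000
----------------
  01010011111010

Answer: 01010011111010 (5370)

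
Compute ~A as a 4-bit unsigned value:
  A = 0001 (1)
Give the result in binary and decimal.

Flip each bit (0->1, 1->0):
  0001
  1110

Answer: 1110 (14)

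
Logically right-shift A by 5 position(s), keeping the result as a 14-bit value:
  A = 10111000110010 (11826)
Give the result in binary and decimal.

Logical shift right by 5: drop the bottom 5 bit(s), prepend 5 zero(s) on the left.
  10111000110010  ->  keep [101110001], discard [10010], prepend 00000
= 00000101110001

Answer: 00000101110001 (369)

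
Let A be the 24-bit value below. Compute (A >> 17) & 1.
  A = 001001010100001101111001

Bit 17 is the 18th from the right.
  001001010100001101111001
        ^
That bit is 0.

Answer: 0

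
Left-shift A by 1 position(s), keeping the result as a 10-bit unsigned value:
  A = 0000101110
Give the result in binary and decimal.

Shift left by 1: drop the top 1 bit(s), append 1 zero(s) on the right.
  0000101110  ->  discard [0], keep [000101110], append 0
= 0001011100

Answer: 0001011100 (92)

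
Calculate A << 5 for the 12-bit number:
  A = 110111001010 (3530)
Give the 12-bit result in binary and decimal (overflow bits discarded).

Shift left by 5: drop the top 5 bit(s), append 5 zero(s) on the right.
  110111001010  ->  discard [11011], keep [1001010], append 00000
= 100101000000

Answer: 100101000000 (2368)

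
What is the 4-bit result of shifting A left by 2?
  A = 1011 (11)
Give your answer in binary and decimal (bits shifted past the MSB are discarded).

Shift left by 2: drop the top 2 bit(s), append 2 zero(s) on the right.
  1011  ->  discard [10], keep [11], append 00
= 1100

Answer: 1100 (12)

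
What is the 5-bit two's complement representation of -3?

1. Binary of +3:  00011
2. Invert bits:     11100
3. Add 1:           11101

Answer: 11101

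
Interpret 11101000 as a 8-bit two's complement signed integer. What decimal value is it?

MSB is 1, so the value is negative. Find the magnitude:
1. Invert bits:  00010111
2. Add 1:        00011000  = 24
3. Apply sign:   -24

Answer: -24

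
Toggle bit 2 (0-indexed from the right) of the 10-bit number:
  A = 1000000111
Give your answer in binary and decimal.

Mask = 1 << 2 = 0000000100
Bit 2 of A is 1; XOR with the mask flips it to 0.
  1000000111
^ 0000000100
------------
  1000000011

Answer: 1000000011 (515)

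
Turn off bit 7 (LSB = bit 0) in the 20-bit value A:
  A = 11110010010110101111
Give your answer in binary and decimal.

Mask = ~(1 << 7) = 11111111111101111111
Bit 7 of A is 1, so AND-ing with the mask clears it to 0.
  11110010010110101111
& 11111111111101111111
----------------------
  11110010010100101111

Answer: 11110010010100101111 (992559)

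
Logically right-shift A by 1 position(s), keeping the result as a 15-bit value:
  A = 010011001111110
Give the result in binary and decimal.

Logical shift right by 1: drop the bottom 1 bit(s), prepend 1 zero(s) on the left.
  010011001111110  ->  keep [01001100111111], discard [0], prepend 0
= 001001100111111

Answer: 001001100111111 (4927)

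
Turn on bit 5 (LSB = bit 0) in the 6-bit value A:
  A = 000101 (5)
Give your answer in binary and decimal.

Mask = 1 << 5 = 100000
Bit 5 of A is 0, so OR-ing with the mask flips it to 1.
  000101
| 100000
--------
  100101

Answer: 100101 (37)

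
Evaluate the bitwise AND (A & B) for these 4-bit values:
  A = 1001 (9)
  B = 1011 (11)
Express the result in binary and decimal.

Apply & to each column (1 only where both bits are 1):
  1001
& 1011
------
  1001

Answer: 1001 (9)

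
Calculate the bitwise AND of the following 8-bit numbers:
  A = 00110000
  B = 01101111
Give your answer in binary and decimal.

Apply & to each column (1 only where both bits are 1):
  00110000
& 01101111
----------
  00100000

Answer: 00100000 (32)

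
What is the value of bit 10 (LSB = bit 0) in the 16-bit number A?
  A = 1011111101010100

Bit 10 is the 11th from the right.
  1011111101010100
       ^
That bit is 1.

Answer: 1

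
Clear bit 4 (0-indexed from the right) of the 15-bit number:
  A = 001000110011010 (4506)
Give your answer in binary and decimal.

Mask = ~(1 << 4) = 111111111101111
Bit 4 of A is 1, so AND-ing with the mask clears it to 0.
  001000110011010
& 111111111101111
-----------------
  001000110001010

Answer: 001000110001010 (4490)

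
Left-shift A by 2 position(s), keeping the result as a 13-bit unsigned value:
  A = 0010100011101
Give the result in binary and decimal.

Shift left by 2: drop the top 2 bit(s), append 2 zero(s) on the right.
  0010100011101  ->  discard [00], keep [10100011101], append 00
= 1010001110100

Answer: 1010001110100 (5236)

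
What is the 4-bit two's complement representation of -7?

1. Binary of +7:  0111
2. Invert bits:     1000
3. Add 1:           1001

Answer: 1001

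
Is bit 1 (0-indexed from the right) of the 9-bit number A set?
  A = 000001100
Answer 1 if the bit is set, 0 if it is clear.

Bit 1 is the 2nd from the right.
  000001100
         ^
That bit is 0.

Answer: 0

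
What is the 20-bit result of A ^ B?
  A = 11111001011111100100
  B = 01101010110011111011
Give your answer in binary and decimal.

Apply ^ to each column (1 where bits differ):
  11111001011111100100
^ 01101010110011111011
----------------------
  10010011101100011111

Answer: 10010011101100011111 (604959)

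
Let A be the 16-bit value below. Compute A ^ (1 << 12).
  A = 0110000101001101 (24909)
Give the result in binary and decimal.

Mask = 1 << 12 = 0001000000000000
Bit 12 of A is 0; XOR with the mask flips it to 1.
  0110000101001101
^ 0001000000000000
------------------
  0111000101001101

Answer: 0111000101001101 (29005)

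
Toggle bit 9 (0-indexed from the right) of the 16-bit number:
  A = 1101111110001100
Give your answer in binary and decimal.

Mask = 1 << 9 = 0000001000000000
Bit 9 of A is 1; XOR with the mask flips it to 0.
  1101111110001100
^ 0000001000000000
------------------
  1101110110001100

Answer: 1101110110001100 (56716)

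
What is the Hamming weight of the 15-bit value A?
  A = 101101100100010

101101100100010
1-bits at positions (from bit 0 = LSB): 1, 5, 8, 9, 11, 12, 14
Count = 7

Answer: 7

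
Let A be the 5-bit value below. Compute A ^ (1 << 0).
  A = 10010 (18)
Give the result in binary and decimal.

Mask = 1 << 0 = 00001
Bit 0 of A is 0; XOR with the mask flips it to 1.
  10010
^ 00001
-------
  10011

Answer: 10011 (19)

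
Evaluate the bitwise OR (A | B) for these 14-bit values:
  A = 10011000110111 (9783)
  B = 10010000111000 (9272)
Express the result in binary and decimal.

Apply | to each column (1 where either bit is 1):
  10011000110111
| 10010000111000
----------------
  10011000111111

Answer: 10011000111111 (9791)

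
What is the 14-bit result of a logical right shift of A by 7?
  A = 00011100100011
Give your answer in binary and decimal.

Logical shift right by 7: drop the bottom 7 bit(s), prepend 7 zero(s) on the left.
  00011100100011  ->  keep [0001110], discard [0100011], prepend 0000000
= 00000000001110

Answer: 00000000001110 (14)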